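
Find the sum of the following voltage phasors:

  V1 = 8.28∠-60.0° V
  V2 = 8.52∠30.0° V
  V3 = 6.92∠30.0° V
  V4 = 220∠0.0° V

Step 1 — Convert each phasor to rectangular form:
  V1 = 8.28·(cos(-60.0°) + j·sin(-60.0°)) = 4.14 - j7.171 V
  V2 = 8.52·(cos(30.0°) + j·sin(30.0°)) = 7.379 + j4.26 V
  V3 = 6.92·(cos(30.0°) + j·sin(30.0°)) = 5.993 + j3.46 V
  V4 = 220·(cos(0.0°) + j·sin(0.0°)) = 220 V
Step 2 — Sum components: V_total = 237.5 + j0.5493 V.
Step 3 — Convert to polar: |V_total| = 237.5 V, ∠V_total = 0.1°.

V_total = 237.5∠0.1° V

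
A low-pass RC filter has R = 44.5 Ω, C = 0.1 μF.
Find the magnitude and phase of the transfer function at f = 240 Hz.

Step 1 — Angular frequency: ω = 2π·240 = 1508 rad/s.
Step 2 — Transfer function: H(jω) = 1/(1 + jωRC).
Step 3 — Denominator: 1 + jωRC = 1 + j·1508·44.5·1e-07 = 1 + j0.00671.
Step 4 — H = 1 - j0.00671.
Step 5 — Magnitude: |H| = 1 (-0.0 dB); phase: φ = -0.4°.

|H| = 1 (-0.0 dB), φ = -0.4°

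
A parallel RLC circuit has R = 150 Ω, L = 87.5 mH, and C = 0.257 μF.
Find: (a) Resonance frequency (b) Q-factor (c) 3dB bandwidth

Step 1 — Resonance: ω₀ = 1/√(LC) = 1/√(0.0875·2.57e-07) = 6669 rad/s.
Step 2 — f₀ = ω₀/(2π) = 1061 Hz.
Step 3 — Parallel Q: Q = R/(ω₀L) = 150/(6669·0.0875) = 0.2571.
Step 4 — Bandwidth: Δω = ω₀/Q = 2.594e+04 rad/s; BW = Δω/(2π) = 4129 Hz.

(a) f₀ = 1061 Hz  (b) Q = 0.2571  (c) BW = 4129 Hz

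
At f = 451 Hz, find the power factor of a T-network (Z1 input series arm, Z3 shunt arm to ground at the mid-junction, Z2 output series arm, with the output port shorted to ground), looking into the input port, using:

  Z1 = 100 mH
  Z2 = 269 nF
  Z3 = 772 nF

Step 1 — Angular frequency: ω = 2π·f = 2π·451 = 2834 rad/s.
Step 2 — Component impedances:
  Z1: Z = jωL = j·2834·0.1 = 0 + j283.4 Ω
  Z2: Z = 1/(jωC) = -j/(ω·C) = 0 - j1312 Ω
  Z3: Z = 1/(jωC) = -j/(ω·C) = 0 - j457.1 Ω
Step 3 — With the output port shorted to ground, the output series arm Z2 runs from the junction to ground; the shunt arm Z3 also runs from the junction to ground. They appear in parallel: Z3 || Z2 = 0 - j339 Ω.
Step 4 — Series with input arm Z1: Z_in = Z1 + (Z3 || Z2) = 0 - j55.62 Ω = 55.62∠-90.0° Ω.
Step 5 — Power factor: PF = cos(φ) = Re(Z)/|Z| = 0/55.62 = 0.
Step 6 — Type: Im(Z) = -55.62 ⇒ leading (phase φ = -90.0°).

PF = 0 (leading, φ = -90.0°)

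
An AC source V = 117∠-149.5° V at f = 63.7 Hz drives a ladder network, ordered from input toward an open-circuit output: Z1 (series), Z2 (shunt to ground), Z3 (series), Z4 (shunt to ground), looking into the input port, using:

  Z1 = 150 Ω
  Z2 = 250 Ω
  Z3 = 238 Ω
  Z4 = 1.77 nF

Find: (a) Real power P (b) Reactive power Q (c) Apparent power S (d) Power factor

Step 1 — Angular frequency: ω = 2π·f = 2π·63.7 = 400.2 rad/s.
Step 2 — Component impedances:
  Z1: Z = R = 150 Ω
  Z2: Z = R = 250 Ω
  Z3: Z = R = 238 Ω
  Z4: Z = 1/(jωC) = -j/(ω·C) = 0 - j1.412e+06 Ω
Step 3 — Ladder network (open output): work backward from the far end, alternating series and parallel combinations. Z_in = 400 - j0.04428 Ω = 400∠-0.0° Ω.
Step 4 — Source phasor: V = 117∠-149.5° V = -100.8 - j59.38 V.
Step 5 — Current: I = V / Z = -0.252 - j0.1485 A = 0.2925∠-149.5° A.
Step 6 — Complex power: S = V·I* = 34.22 - j0.003788 VA.
Step 7 — Real power: P = Re(S) = 34.22 W.
Step 8 — Reactive power: Q = Im(S) = -0.003788 VAR.
Step 9 — Apparent power: |S| = 34.22 VA.
Step 10 — Power factor: PF = P/|S| = 1 (leading).

(a) P = 34.22 W  (b) Q = -0.003788 VAR  (c) S = 34.22 VA  (d) PF = 1 (leading)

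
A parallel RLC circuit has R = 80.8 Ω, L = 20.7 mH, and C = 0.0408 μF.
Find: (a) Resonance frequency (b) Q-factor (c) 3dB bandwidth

Step 1 — Resonance: ω₀ = 1/√(LC) = 1/√(0.0207·4.08e-08) = 3.441e+04 rad/s.
Step 2 — f₀ = ω₀/(2π) = 5477 Hz.
Step 3 — Parallel Q: Q = R/(ω₀L) = 80.8/(3.441e+04·0.0207) = 0.1134.
Step 4 — Bandwidth: Δω = ω₀/Q = 3.033e+05 rad/s; BW = Δω/(2π) = 4.828e+04 Hz.

(a) f₀ = 5477 Hz  (b) Q = 0.1134  (c) BW = 4.828e+04 Hz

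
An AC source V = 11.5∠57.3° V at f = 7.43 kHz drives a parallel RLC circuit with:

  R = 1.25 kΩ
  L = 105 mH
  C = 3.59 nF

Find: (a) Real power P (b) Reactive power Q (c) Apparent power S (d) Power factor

Step 1 — Angular frequency: ω = 2π·f = 2π·7430 = 4.668e+04 rad/s.
Step 2 — Component impedances:
  R: Z = R = 1250 Ω
  L: Z = jωL = j·4.668e+04·0.105 = 0 + j4902 Ω
  C: Z = 1/(jωC) = -j/(ω·C) = 0 - j5967 Ω
Step 3 — Parallel combination: 1/Z_total = 1/R + 1/L + 1/C; Z_total = 1247 + j56.77 Ω = 1249∠2.6° Ω.
Step 4 — Source phasor: V = 11.5∠57.3° V = 6.213 + j9.677 V.
Step 5 — Current: I = V / Z = 0.005323 + j0.007516 A = 0.00921∠54.7° A.
Step 6 — Complex power: S = V·I* = 0.1058 + j0.004815 VA.
Step 7 — Real power: P = Re(S) = 0.1058 W.
Step 8 — Reactive power: Q = Im(S) = 0.004815 VAR.
Step 9 — Apparent power: |S| = 0.1059 VA.
Step 10 — Power factor: PF = P/|S| = 0.999 (lagging).

(a) P = 0.1058 W  (b) Q = 0.004815 VAR  (c) S = 0.1059 VA  (d) PF = 0.999 (lagging)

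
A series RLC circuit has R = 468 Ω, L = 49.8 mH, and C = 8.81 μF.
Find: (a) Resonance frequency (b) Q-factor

Step 1 — Resonance condition Im(Z)=0 gives ω₀ = 1/√(LC).
Step 2 — ω₀ = 1/√(0.0498·8.81e-06) = 1510 rad/s.
Step 3 — f₀ = ω₀/(2π) = 240.3 Hz.
Step 4 — Series Q: Q = ω₀L/R = 1510·0.0498/468 = 0.1607.

(a) f₀ = 240.3 Hz  (b) Q = 0.1607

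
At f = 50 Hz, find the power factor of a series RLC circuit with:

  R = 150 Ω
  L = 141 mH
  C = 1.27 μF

Step 1 — Angular frequency: ω = 2π·f = 2π·50 = 314.2 rad/s.
Step 2 — Component impedances:
  R: Z = R = 150 Ω
  L: Z = jωL = j·314.2·0.141 = 0 + j44.3 Ω
  C: Z = 1/(jωC) = -j/(ω·C) = 0 - j2506 Ω
Step 3 — Series combination: Z_total = R + L + C = 150 - j2462 Ω = 2467∠-86.5° Ω.
Step 4 — Power factor: PF = cos(φ) = Re(Z)/|Z| = 150/2466.6 = 0.06081.
Step 5 — Type: Im(Z) = -2462 ⇒ leading (phase φ = -86.5°).

PF = 0.06081 (leading, φ = -86.5°)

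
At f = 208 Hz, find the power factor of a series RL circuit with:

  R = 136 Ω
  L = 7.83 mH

Step 1 — Angular frequency: ω = 2π·f = 2π·208 = 1307 rad/s.
Step 2 — Component impedances:
  R: Z = R = 136 Ω
  L: Z = jωL = j·1307·0.00783 = 0 + j10.23 Ω
Step 3 — Series combination: Z_total = R + L = 136 + j10.23 Ω = 136.4∠4.3° Ω.
Step 4 — Power factor: PF = cos(φ) = Re(Z)/|Z| = 136/136.38 = 0.9972.
Step 5 — Type: Im(Z) = 10.23 ⇒ lagging (phase φ = 4.3°).

PF = 0.9972 (lagging, φ = 4.3°)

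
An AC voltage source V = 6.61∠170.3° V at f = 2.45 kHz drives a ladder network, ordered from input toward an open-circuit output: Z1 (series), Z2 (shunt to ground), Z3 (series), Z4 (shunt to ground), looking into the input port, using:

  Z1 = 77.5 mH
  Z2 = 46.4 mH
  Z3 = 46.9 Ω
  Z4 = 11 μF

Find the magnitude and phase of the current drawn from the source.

Step 1 — Angular frequency: ω = 2π·f = 2π·2450 = 1.539e+04 rad/s.
Step 2 — Component impedances:
  Z1: Z = jωL = j·1.539e+04·0.0775 = 0 + j1193 Ω
  Z2: Z = jωL = j·1.539e+04·0.0464 = 0 + j714.3 Ω
  Z3: Z = R = 46.9 Ω
  Z4: Z = 1/(jωC) = -j/(ω·C) = 0 - j5.906 Ω
Step 3 — Ladder network (open output): work backward from the far end, alternating series and parallel combinations. Z_in = 47.48 + j1190 Ω = 1191∠87.7° Ω.
Step 4 — Source phasor: V = 6.61∠170.3° V = -6.515 + j1.114 V.
Step 5 — Ohm's law: I = V / Z_total = (-6.515 + j1.114) / (47.48 + j1190) = 0.0007162 + j0.005503 A.
Step 6 — Convert to polar: |I| = 0.005549 A, ∠I = 82.6°.

I = 0.005549∠82.6° A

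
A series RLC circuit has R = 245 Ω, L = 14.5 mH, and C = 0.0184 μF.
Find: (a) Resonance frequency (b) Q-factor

Step 1 — Resonance condition Im(Z)=0 gives ω₀ = 1/√(LC).
Step 2 — ω₀ = 1/√(0.0145·1.84e-08) = 6.122e+04 rad/s.
Step 3 — f₀ = ω₀/(2π) = 9744 Hz.
Step 4 — Series Q: Q = ω₀L/R = 6.122e+04·0.0145/245 = 3.623.

(a) f₀ = 9744 Hz  (b) Q = 3.623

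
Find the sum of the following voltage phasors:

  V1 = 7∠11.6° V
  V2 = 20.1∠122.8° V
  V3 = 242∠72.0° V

Step 1 — Convert each phasor to rectangular form:
  V1 = 7·(cos(11.6°) + j·sin(11.6°)) = 6.857 + j1.408 V
  V2 = 20.1·(cos(122.8°) + j·sin(122.8°)) = -10.89 + j16.9 V
  V3 = 242·(cos(72.0°) + j·sin(72.0°)) = 74.78 + j230.2 V
Step 2 — Sum components: V_total = 70.75 + j248.5 V.
Step 3 — Convert to polar: |V_total| = 258.3 V, ∠V_total = 74.1°.

V_total = 258.3∠74.1° V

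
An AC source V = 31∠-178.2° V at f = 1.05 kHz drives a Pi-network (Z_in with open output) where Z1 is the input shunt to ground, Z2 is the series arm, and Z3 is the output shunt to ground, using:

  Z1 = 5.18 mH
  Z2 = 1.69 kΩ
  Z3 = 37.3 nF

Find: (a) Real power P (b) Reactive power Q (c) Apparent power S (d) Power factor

Step 1 — Angular frequency: ω = 2π·f = 2π·1050 = 6597 rad/s.
Step 2 — Component impedances:
  Z1: Z = jωL = j·6597·0.00518 = 0 + j34.17 Ω
  Z2: Z = R = 1690 Ω
  Z3: Z = 1/(jωC) = -j/(ω·C) = 0 - j4064 Ω
Step 3 — With open output, the series arm Z2 and the output shunt Z3 appear in series to ground: Z2 + Z3 = 1690 - j4064 Ω.
Step 4 — Parallel with input shunt Z1: Z_in = Z1 || (Z2 + Z3) = 0.1034 + j34.42 Ω = 34.42∠89.8° Ω.
Step 5 — Source phasor: V = 31∠-178.2° V = -30.98 - j0.9737 V.
Step 6 — Current: I = V / Z = -0.03099 + j0.9001 A = 0.9006∠92.0° A.
Step 7 — Complex power: S = V·I* = 0.08385 + j27.92 VA.
Step 8 — Real power: P = Re(S) = 0.08385 W.
Step 9 — Reactive power: Q = Im(S) = 27.92 VAR.
Step 10 — Apparent power: |S| = 27.92 VA.
Step 11 — Power factor: PF = P/|S| = 0.003003 (lagging).

(a) P = 0.08385 W  (b) Q = 27.92 VAR  (c) S = 27.92 VA  (d) PF = 0.003003 (lagging)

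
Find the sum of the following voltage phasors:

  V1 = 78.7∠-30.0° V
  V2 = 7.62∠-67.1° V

Step 1 — Convert each phasor to rectangular form:
  V1 = 78.7·(cos(-30.0°) + j·sin(-30.0°)) = 68.16 - j39.35 V
  V2 = 7.62·(cos(-67.1°) + j·sin(-67.1°)) = 2.965 - j7.019 V
Step 2 — Sum components: V_total = 71.12 - j46.37 V.
Step 3 — Convert to polar: |V_total| = 84.9 V, ∠V_total = -33.1°.

V_total = 84.9∠-33.1° V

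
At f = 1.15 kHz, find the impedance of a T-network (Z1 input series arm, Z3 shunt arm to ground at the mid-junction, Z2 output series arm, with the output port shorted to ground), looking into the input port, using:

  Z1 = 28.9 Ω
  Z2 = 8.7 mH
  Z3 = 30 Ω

Step 1 — Angular frequency: ω = 2π·f = 2π·1150 = 7226 rad/s.
Step 2 — Component impedances:
  Z1: Z = R = 28.9 Ω
  Z2: Z = jωL = j·7226·0.0087 = 0 + j62.86 Ω
  Z3: Z = R = 30 Ω
Step 3 — With the output port shorted to ground, the output series arm Z2 runs from the junction to ground; the shunt arm Z3 also runs from the junction to ground. They appear in parallel: Z3 || Z2 = 24.44 + j11.66 Ω.
Step 4 — Series with input arm Z1: Z_in = Z1 + (Z3 || Z2) = 53.34 + j11.66 Ω = 54.59∠12.3° Ω.

Z = 53.34 + j11.66 Ω = 54.59∠12.3° Ω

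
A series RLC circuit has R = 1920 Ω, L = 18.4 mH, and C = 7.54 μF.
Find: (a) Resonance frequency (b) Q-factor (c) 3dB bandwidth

Step 1 — Resonance: ω₀ = 1/√(LC) = 1/√(0.0184·7.54e-06) = 2685 rad/s.
Step 2 — f₀ = ω₀/(2π) = 427.3 Hz.
Step 3 — Series Q: Q = ω₀L/R = 2685·0.0184/1920 = 0.02573.
Step 4 — Bandwidth: Δω = ω₀/Q = 1.043e+05 rad/s; BW = Δω/(2π) = 1.661e+04 Hz.

(a) f₀ = 427.3 Hz  (b) Q = 0.02573  (c) BW = 1.661e+04 Hz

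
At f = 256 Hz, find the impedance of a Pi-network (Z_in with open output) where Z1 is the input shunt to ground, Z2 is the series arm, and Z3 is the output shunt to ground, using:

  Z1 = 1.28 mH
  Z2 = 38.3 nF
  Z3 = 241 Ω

Step 1 — Angular frequency: ω = 2π·f = 2π·256 = 1608 rad/s.
Step 2 — Component impedances:
  Z1: Z = jωL = j·1608·0.00128 = 0 + j2.059 Ω
  Z2: Z = 1/(jωC) = -j/(ω·C) = 0 - j1.623e+04 Ω
  Z3: Z = R = 241 Ω
Step 3 — With open output, the series arm Z2 and the output shunt Z3 appear in series to ground: Z2 + Z3 = 241 - j1.623e+04 Ω.
Step 4 — Parallel with input shunt Z1: Z_in = Z1 || (Z2 + Z3) = 3.877e-06 + j2.059 Ω = 2.059∠90.0° Ω.

Z = 3.877e-06 + j2.059 Ω = 2.059∠90.0° Ω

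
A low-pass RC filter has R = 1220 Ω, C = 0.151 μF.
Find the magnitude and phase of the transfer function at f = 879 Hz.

Step 1 — Angular frequency: ω = 2π·879 = 5523 rad/s.
Step 2 — Transfer function: H(jω) = 1/(1 + jωRC).
Step 3 — Denominator: 1 + jωRC = 1 + j·5523·1220·1.51e-07 = 1 + j1.017.
Step 4 — H = 0.4914 - j0.4999.
Step 5 — Magnitude: |H| = 0.701 (-3.1 dB); phase: φ = -45.5°.

|H| = 0.701 (-3.1 dB), φ = -45.5°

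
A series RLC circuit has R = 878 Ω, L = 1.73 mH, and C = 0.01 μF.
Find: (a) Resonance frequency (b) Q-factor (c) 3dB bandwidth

Step 1 — Resonance: ω₀ = 1/√(LC) = 1/√(0.00173·1e-08) = 2.404e+05 rad/s.
Step 2 — f₀ = ω₀/(2π) = 3.826e+04 Hz.
Step 3 — Series Q: Q = ω₀L/R = 2.404e+05·0.00173/878 = 0.4737.
Step 4 — Bandwidth: Δω = ω₀/Q = 5.075e+05 rad/s; BW = Δω/(2π) = 8.077e+04 Hz.

(a) f₀ = 3.826e+04 Hz  (b) Q = 0.4737  (c) BW = 8.077e+04 Hz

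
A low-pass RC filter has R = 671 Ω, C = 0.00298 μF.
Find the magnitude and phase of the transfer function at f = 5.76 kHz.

Step 1 — Angular frequency: ω = 2π·5760 = 3.619e+04 rad/s.
Step 2 — Transfer function: H(jω) = 1/(1 + jωRC).
Step 3 — Denominator: 1 + jωRC = 1 + j·3.619e+04·671·2.98e-09 = 1 + j0.07237.
Step 4 — H = 0.9948 - j0.07199.
Step 5 — Magnitude: |H| = 0.9974 (-0.0 dB); phase: φ = -4.1°.

|H| = 0.9974 (-0.0 dB), φ = -4.1°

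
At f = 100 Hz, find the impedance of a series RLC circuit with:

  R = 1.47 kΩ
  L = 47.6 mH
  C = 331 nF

Step 1 — Angular frequency: ω = 2π·f = 2π·100 = 628.3 rad/s.
Step 2 — Component impedances:
  R: Z = R = 1470 Ω
  L: Z = jωL = j·628.3·0.0476 = 0 + j29.91 Ω
  C: Z = 1/(jωC) = -j/(ω·C) = 0 - j4808 Ω
Step 3 — Series combination: Z_total = R + L + C = 1470 - j4778 Ω = 4999∠-72.9° Ω.

Z = 1470 - j4778 Ω = 4999∠-72.9° Ω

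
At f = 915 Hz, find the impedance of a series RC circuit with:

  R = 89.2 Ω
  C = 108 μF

Step 1 — Angular frequency: ω = 2π·f = 2π·915 = 5749 rad/s.
Step 2 — Component impedances:
  R: Z = R = 89.2 Ω
  C: Z = 1/(jωC) = -j/(ω·C) = 0 - j1.611 Ω
Step 3 — Series combination: Z_total = R + C = 89.2 - j1.611 Ω = 89.21∠-1.0° Ω.

Z = 89.2 - j1.611 Ω = 89.21∠-1.0° Ω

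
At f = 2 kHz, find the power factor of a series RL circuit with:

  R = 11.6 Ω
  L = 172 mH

Step 1 — Angular frequency: ω = 2π·f = 2π·2000 = 1.257e+04 rad/s.
Step 2 — Component impedances:
  R: Z = R = 11.6 Ω
  L: Z = jωL = j·1.257e+04·0.172 = 0 + j2161 Ω
Step 3 — Series combination: Z_total = R + L = 11.6 + j2161 Ω = 2161∠89.7° Ω.
Step 4 — Power factor: PF = cos(φ) = Re(Z)/|Z| = 11.6/2161.4 = 0.005367.
Step 5 — Type: Im(Z) = 2161 ⇒ lagging (phase φ = 89.7°).

PF = 0.005367 (lagging, φ = 89.7°)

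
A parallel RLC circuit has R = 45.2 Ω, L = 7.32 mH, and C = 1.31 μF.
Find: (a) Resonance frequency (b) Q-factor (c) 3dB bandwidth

Step 1 — Resonance: ω₀ = 1/√(LC) = 1/√(0.00732·1.31e-06) = 1.021e+04 rad/s.
Step 2 — f₀ = ω₀/(2π) = 1625 Hz.
Step 3 — Parallel Q: Q = R/(ω₀L) = 45.2/(1.021e+04·0.00732) = 0.6047.
Step 4 — Bandwidth: Δω = ω₀/Q = 1.689e+04 rad/s; BW = Δω/(2π) = 2688 Hz.

(a) f₀ = 1625 Hz  (b) Q = 0.6047  (c) BW = 2688 Hz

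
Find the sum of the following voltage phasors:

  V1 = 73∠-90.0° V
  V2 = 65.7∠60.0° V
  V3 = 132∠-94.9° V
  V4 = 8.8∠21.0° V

Step 1 — Convert each phasor to rectangular form:
  V1 = 73·(cos(-90.0°) + j·sin(-90.0°)) = 0 - j73 V
  V2 = 65.7·(cos(60.0°) + j·sin(60.0°)) = 32.85 + j56.9 V
  V3 = 132·(cos(-94.9°) + j·sin(-94.9°)) = -11.28 - j131.5 V
  V4 = 8.8·(cos(21.0°) + j·sin(21.0°)) = 8.216 + j3.154 V
Step 2 — Sum components: V_total = 29.79 - j144.5 V.
Step 3 — Convert to polar: |V_total| = 147.5 V, ∠V_total = -78.3°.

V_total = 147.5∠-78.3° V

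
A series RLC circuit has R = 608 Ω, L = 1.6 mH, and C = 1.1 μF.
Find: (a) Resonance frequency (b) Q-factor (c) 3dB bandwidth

Step 1 — Resonance condition Im(Z)=0 gives ω₀ = 1/√(LC).
Step 2 — ω₀ = 1/√(0.0016·1.1e-06) = 2.384e+04 rad/s.
Step 3 — f₀ = ω₀/(2π) = 3794 Hz.
Step 4 — Series Q: Q = ω₀L/R = 2.384e+04·0.0016/608 = 0.06273.
Step 5 — 3dB bandwidth: Δω = ω₀/Q = 3.8e+05 rad/s; BW = Δω/(2π) = 6.048e+04 Hz.

(a) f₀ = 3794 Hz  (b) Q = 0.06273  (c) BW = 6.048e+04 Hz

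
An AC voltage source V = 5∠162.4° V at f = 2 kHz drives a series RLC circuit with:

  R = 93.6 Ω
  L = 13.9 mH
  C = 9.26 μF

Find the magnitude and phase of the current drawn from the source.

Step 1 — Angular frequency: ω = 2π·f = 2π·2000 = 1.257e+04 rad/s.
Step 2 — Component impedances:
  R: Z = R = 93.6 Ω
  L: Z = jωL = j·1.257e+04·0.0139 = 0 + j174.7 Ω
  C: Z = 1/(jωC) = -j/(ω·C) = 0 - j8.594 Ω
Step 3 — Series combination: Z_total = R + L + C = 93.6 + j166.1 Ω = 190.6∠60.6° Ω.
Step 4 — Source phasor: V = 5∠162.4° V = -4.766 + j1.512 V.
Step 5 — Ohm's law: I = V / Z_total = (-4.766 + j1.512) / (93.6 + j166.1) = -0.005366 + j0.02567 A.
Step 6 — Convert to polar: |I| = 0.02623 A, ∠I = 101.8°.

I = 0.02623∠101.8° A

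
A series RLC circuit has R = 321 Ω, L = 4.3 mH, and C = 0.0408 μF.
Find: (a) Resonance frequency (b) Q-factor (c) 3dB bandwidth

Step 1 — Resonance condition Im(Z)=0 gives ω₀ = 1/√(LC).
Step 2 — ω₀ = 1/√(0.0043·4.08e-08) = 7.55e+04 rad/s.
Step 3 — f₀ = ω₀/(2π) = 1.202e+04 Hz.
Step 4 — Series Q: Q = ω₀L/R = 7.55e+04·0.0043/321 = 1.011.
Step 5 — 3dB bandwidth: Δω = ω₀/Q = 7.465e+04 rad/s; BW = Δω/(2π) = 1.188e+04 Hz.

(a) f₀ = 1.202e+04 Hz  (b) Q = 1.011  (c) BW = 1.188e+04 Hz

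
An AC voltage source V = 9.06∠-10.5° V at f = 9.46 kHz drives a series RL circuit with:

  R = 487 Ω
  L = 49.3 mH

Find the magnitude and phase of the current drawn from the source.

Step 1 — Angular frequency: ω = 2π·f = 2π·9460 = 5.944e+04 rad/s.
Step 2 — Component impedances:
  R: Z = R = 487 Ω
  L: Z = jωL = j·5.944e+04·0.0493 = 0 + j2930 Ω
Step 3 — Series combination: Z_total = R + L = 487 + j2930 Ω = 2971∠80.6° Ω.
Step 4 — Source phasor: V = 9.06∠-10.5° V = 8.908 - j1.651 V.
Step 5 — Ohm's law: I = V / Z_total = (8.908 - j1.651) / (487 + j2930) = -5.664e-05 - j0.003049 A.
Step 6 — Convert to polar: |I| = 0.00305 A, ∠I = -91.1°.

I = 0.00305∠-91.1° A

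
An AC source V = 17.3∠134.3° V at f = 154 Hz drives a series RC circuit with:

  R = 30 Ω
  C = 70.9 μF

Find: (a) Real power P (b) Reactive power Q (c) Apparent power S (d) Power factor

Step 1 — Angular frequency: ω = 2π·f = 2π·154 = 967.6 rad/s.
Step 2 — Component impedances:
  R: Z = R = 30 Ω
  C: Z = 1/(jωC) = -j/(ω·C) = 0 - j14.58 Ω
Step 3 — Series combination: Z_total = R + C = 30 - j14.58 Ω = 33.35∠-25.9° Ω.
Step 4 — Source phasor: V = 17.3∠134.3° V = -12.08 + j12.38 V.
Step 5 — Current: I = V / Z = -0.4881 + j0.1756 A = 0.5187∠160.2° A.
Step 6 — Complex power: S = V·I* = 8.071 - j3.922 VA.
Step 7 — Real power: P = Re(S) = 8.071 W.
Step 8 — Reactive power: Q = Im(S) = -3.922 VAR.
Step 9 — Apparent power: |S| = 8.973 VA.
Step 10 — Power factor: PF = P/|S| = 0.8994 (leading).

(a) P = 8.071 W  (b) Q = -3.922 VAR  (c) S = 8.973 VA  (d) PF = 0.8994 (leading)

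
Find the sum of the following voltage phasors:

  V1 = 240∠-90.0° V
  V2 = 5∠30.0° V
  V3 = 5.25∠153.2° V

Step 1 — Convert each phasor to rectangular form:
  V1 = 240·(cos(-90.0°) + j·sin(-90.0°)) = 0 - j240 V
  V2 = 5·(cos(30.0°) + j·sin(30.0°)) = 4.33 + j2.5 V
  V3 = 5.25·(cos(153.2°) + j·sin(153.2°)) = -4.686 + j2.367 V
Step 2 — Sum components: V_total = -0.3559 - j235.1 V.
Step 3 — Convert to polar: |V_total| = 235.1 V, ∠V_total = -90.1°.

V_total = 235.1∠-90.1° V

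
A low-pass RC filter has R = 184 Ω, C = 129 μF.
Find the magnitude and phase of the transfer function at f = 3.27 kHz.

Step 1 — Angular frequency: ω = 2π·3270 = 2.055e+04 rad/s.
Step 2 — Transfer function: H(jω) = 1/(1 + jωRC).
Step 3 — Denominator: 1 + jωRC = 1 + j·2.055e+04·184·0.000129 = 1 + j487.7.
Step 4 — H = 4.205e-06 - j0.002051.
Step 5 — Magnitude: |H| = 0.002051 (-53.8 dB); phase: φ = -89.9°.

|H| = 0.002051 (-53.8 dB), φ = -89.9°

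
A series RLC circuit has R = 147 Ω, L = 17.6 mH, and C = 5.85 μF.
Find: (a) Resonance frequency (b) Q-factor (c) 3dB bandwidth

Step 1 — Resonance: ω₀ = 1/√(LC) = 1/√(0.0176·5.85e-06) = 3116 rad/s.
Step 2 — f₀ = ω₀/(2π) = 496 Hz.
Step 3 — Series Q: Q = ω₀L/R = 3116·0.0176/147 = 0.3731.
Step 4 — Bandwidth: Δω = ω₀/Q = 8352 rad/s; BW = Δω/(2π) = 1329 Hz.

(a) f₀ = 496 Hz  (b) Q = 0.3731  (c) BW = 1329 Hz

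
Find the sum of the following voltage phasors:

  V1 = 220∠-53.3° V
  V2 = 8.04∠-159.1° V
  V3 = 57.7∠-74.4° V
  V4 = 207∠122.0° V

Step 1 — Convert each phasor to rectangular form:
  V1 = 220·(cos(-53.3°) + j·sin(-53.3°)) = 131.5 - j176.4 V
  V2 = 8.04·(cos(-159.1°) + j·sin(-159.1°)) = -7.511 - j2.868 V
  V3 = 57.7·(cos(-74.4°) + j·sin(-74.4°)) = 15.52 - j55.57 V
  V4 = 207·(cos(122.0°) + j·sin(122.0°)) = -109.7 + j175.5 V
Step 2 — Sum components: V_total = 29.79 - j59.29 V.
Step 3 — Convert to polar: |V_total| = 66.35 V, ∠V_total = -63.3°.

V_total = 66.35∠-63.3° V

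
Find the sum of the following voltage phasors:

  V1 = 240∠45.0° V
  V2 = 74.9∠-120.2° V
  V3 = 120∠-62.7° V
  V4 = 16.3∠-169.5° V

Step 1 — Convert each phasor to rectangular form:
  V1 = 240·(cos(45.0°) + j·sin(45.0°)) = 169.7 + j169.7 V
  V2 = 74.9·(cos(-120.2°) + j·sin(-120.2°)) = -37.68 - j64.73 V
  V3 = 120·(cos(-62.7°) + j·sin(-62.7°)) = 55.04 - j106.6 V
  V4 = 16.3·(cos(-169.5°) + j·sin(-169.5°)) = -16.03 - j2.97 V
Step 2 — Sum components: V_total = 171 - j4.633 V.
Step 3 — Convert to polar: |V_total| = 171.1 V, ∠V_total = -1.6°.

V_total = 171.1∠-1.6° V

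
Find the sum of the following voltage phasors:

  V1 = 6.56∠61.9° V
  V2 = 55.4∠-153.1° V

Step 1 — Convert each phasor to rectangular form:
  V1 = 6.56·(cos(61.9°) + j·sin(61.9°)) = 3.09 + j5.787 V
  V2 = 55.4·(cos(-153.1°) + j·sin(-153.1°)) = -49.41 - j25.06 V
Step 2 — Sum components: V_total = -46.32 - j19.28 V.
Step 3 — Convert to polar: |V_total| = 50.17 V, ∠V_total = -157.4°.

V_total = 50.17∠-157.4° V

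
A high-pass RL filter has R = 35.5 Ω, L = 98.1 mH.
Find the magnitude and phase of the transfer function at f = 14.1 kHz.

Step 1 — Angular frequency: ω = 2π·1.41e+04 = 8.859e+04 rad/s.
Step 2 — Transfer function: H(jω) = jωL/(R + jωL).
Step 3 — Numerator jωL = j·8691; denominator R + jωL = 35.5 + j8691.
Step 4 — H = 1 + j0.004085.
Step 5 — Magnitude: |H| = 1 (-0.0 dB); phase: φ = 0.2°.

|H| = 1 (-0.0 dB), φ = 0.2°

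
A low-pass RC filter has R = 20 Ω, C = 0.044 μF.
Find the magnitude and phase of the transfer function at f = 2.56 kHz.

Step 1 — Angular frequency: ω = 2π·2560 = 1.608e+04 rad/s.
Step 2 — Transfer function: H(jω) = 1/(1 + jωRC).
Step 3 — Denominator: 1 + jωRC = 1 + j·1.608e+04·20·4.4e-08 = 1 + j0.01415.
Step 4 — H = 0.9998 - j0.01415.
Step 5 — Magnitude: |H| = 0.9999 (-0.0 dB); phase: φ = -0.8°.

|H| = 0.9999 (-0.0 dB), φ = -0.8°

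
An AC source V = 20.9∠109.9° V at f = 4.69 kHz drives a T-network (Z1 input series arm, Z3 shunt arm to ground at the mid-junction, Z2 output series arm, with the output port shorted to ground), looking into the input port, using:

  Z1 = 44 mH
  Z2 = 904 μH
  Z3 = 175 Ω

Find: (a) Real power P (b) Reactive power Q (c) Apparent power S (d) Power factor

Step 1 — Angular frequency: ω = 2π·f = 2π·4690 = 2.947e+04 rad/s.
Step 2 — Component impedances:
  Z1: Z = jωL = j·2.947e+04·0.044 = 0 + j1297 Ω
  Z2: Z = jωL = j·2.947e+04·0.000904 = 0 + j26.64 Ω
  Z3: Z = R = 175 Ω
Step 3 — With the output port shorted to ground, the output series arm Z2 runs from the junction to ground; the shunt arm Z3 also runs from the junction to ground. They appear in parallel: Z3 || Z2 = 3.963 + j26.04 Ω.
Step 4 — Series with input arm Z1: Z_in = Z1 + (Z3 || Z2) = 3.963 + j1323 Ω = 1323∠89.8° Ω.
Step 5 — Source phasor: V = 20.9∠109.9° V = -7.114 + j19.65 V.
Step 6 — Current: I = V / Z = 0.01484 + j0.005423 A = 0.0158∠20.1° A.
Step 7 — Complex power: S = V·I* = 0.0009896 + j0.3303 VA.
Step 8 — Real power: P = Re(S) = 0.0009896 W.
Step 9 — Reactive power: Q = Im(S) = 0.3303 VAR.
Step 10 — Apparent power: |S| = 0.3303 VA.
Step 11 — Power factor: PF = P/|S| = 0.002996 (lagging).

(a) P = 0.0009896 W  (b) Q = 0.3303 VAR  (c) S = 0.3303 VA  (d) PF = 0.002996 (lagging)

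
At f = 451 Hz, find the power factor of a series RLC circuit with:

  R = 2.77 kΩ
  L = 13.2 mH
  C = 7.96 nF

Step 1 — Angular frequency: ω = 2π·f = 2π·451 = 2834 rad/s.
Step 2 — Component impedances:
  R: Z = R = 2770 Ω
  L: Z = jωL = j·2834·0.0132 = 0 + j37.41 Ω
  C: Z = 1/(jωC) = -j/(ω·C) = 0 - j4.433e+04 Ω
Step 3 — Series combination: Z_total = R + L + C = 2770 - j4.43e+04 Ω = 4.438e+04∠-86.4° Ω.
Step 4 — Power factor: PF = cos(φ) = Re(Z)/|Z| = 2770/44382 = 0.06241.
Step 5 — Type: Im(Z) = -4.43e+04 ⇒ leading (phase φ = -86.4°).

PF = 0.06241 (leading, φ = -86.4°)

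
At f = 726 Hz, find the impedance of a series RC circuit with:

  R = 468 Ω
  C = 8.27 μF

Step 1 — Angular frequency: ω = 2π·f = 2π·726 = 4562 rad/s.
Step 2 — Component impedances:
  R: Z = R = 468 Ω
  C: Z = 1/(jωC) = -j/(ω·C) = 0 - j26.51 Ω
Step 3 — Series combination: Z_total = R + C = 468 - j26.51 Ω = 468.8∠-3.2° Ω.

Z = 468 - j26.51 Ω = 468.8∠-3.2° Ω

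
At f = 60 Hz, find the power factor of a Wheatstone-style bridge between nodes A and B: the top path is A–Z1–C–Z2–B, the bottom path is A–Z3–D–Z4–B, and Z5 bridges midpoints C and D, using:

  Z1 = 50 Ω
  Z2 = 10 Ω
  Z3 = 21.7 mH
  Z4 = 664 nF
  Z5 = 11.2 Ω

Step 1 — Angular frequency: ω = 2π·f = 2π·60 = 377 rad/s.
Step 2 — Component impedances:
  Z1: Z = R = 50 Ω
  Z2: Z = R = 10 Ω
  Z3: Z = jωL = j·377·0.0217 = 0 + j8.181 Ω
  Z4: Z = 1/(jωC) = -j/(ω·C) = 0 - j3995 Ω
  Z5: Z = R = 11.2 Ω
Step 3 — Bridge requires nodal analysis (the Z5 bridge couples midpoints C and D, so the two paths cannot be reduced to a simple series/parallel combination). Setting node B to ground and injecting 1 A at node A, the 3-node admittance system at A, C, D solves to V_A = Z_AB = 19.86 + j5.275 Ω = 20.54∠14.9° Ω.
Step 4 — Power factor: PF = cos(φ) = Re(Z)/|Z| = 19.856/20.544 = 0.9665.
Step 5 — Type: Im(Z) = 5.275 ⇒ lagging (phase φ = 14.9°).

PF = 0.9665 (lagging, φ = 14.9°)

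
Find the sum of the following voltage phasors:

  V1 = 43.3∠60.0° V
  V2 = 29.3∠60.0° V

Step 1 — Convert each phasor to rectangular form:
  V1 = 43.3·(cos(60.0°) + j·sin(60.0°)) = 21.65 + j37.5 V
  V2 = 29.3·(cos(60.0°) + j·sin(60.0°)) = 14.65 + j25.37 V
Step 2 — Sum components: V_total = 36.3 + j62.87 V.
Step 3 — Convert to polar: |V_total| = 72.6 V, ∠V_total = 60.0°.

V_total = 72.6∠60.0° V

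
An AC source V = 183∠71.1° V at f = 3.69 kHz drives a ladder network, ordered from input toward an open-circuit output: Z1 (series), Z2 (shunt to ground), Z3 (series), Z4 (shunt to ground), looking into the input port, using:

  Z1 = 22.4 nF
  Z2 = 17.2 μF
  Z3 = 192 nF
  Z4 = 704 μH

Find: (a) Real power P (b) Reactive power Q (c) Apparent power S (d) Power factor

Step 1 — Angular frequency: ω = 2π·f = 2π·3690 = 2.318e+04 rad/s.
Step 2 — Component impedances:
  Z1: Z = 1/(jωC) = -j/(ω·C) = 0 - j1926 Ω
  Z2: Z = 1/(jωC) = -j/(ω·C) = 0 - j2.508 Ω
  Z3: Z = 1/(jωC) = -j/(ω·C) = 0 - j224.6 Ω
  Z4: Z = jωL = j·2.318e+04·0.000704 = 0 + j16.32 Ω
Step 3 — Ladder network (open output): work backward from the far end, alternating series and parallel combinations. Z_in = 0 - j1928 Ω = 1928∠-90.0° Ω.
Step 4 — Source phasor: V = 183∠71.1° V = 59.28 + j173.1 V.
Step 5 — Current: I = V / Z = -0.0898 + j0.03075 A = 0.09492∠161.1° A.
Step 6 — Complex power: S = V·I* = 0 - j17.37 VA.
Step 7 — Real power: P = Re(S) = 0 W.
Step 8 — Reactive power: Q = Im(S) = -17.37 VAR.
Step 9 — Apparent power: |S| = 17.37 VA.
Step 10 — Power factor: PF = P/|S| = 0 (leading).

(a) P = 0 W  (b) Q = -17.37 VAR  (c) S = 17.37 VA  (d) PF = 0 (leading)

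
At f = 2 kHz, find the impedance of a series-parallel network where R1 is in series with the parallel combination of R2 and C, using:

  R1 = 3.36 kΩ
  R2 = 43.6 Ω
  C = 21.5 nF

Step 1 — Angular frequency: ω = 2π·f = 2π·2000 = 1.257e+04 rad/s.
Step 2 — Component impedances:
  R1: Z = R = 3360 Ω
  R2: Z = R = 43.6 Ω
  C: Z = 1/(jωC) = -j/(ω·C) = 0 - j3701 Ω
Step 3 — Parallel branch: R2 || C = 1/(1/R2 + 1/C) = 43.59 - j0.5135 Ω.
Step 4 — Series with R1: Z_total = R1 + (R2 || C) = 3404 - j0.5135 Ω = 3404∠-0.0° Ω.

Z = 3404 - j0.5135 Ω = 3404∠-0.0° Ω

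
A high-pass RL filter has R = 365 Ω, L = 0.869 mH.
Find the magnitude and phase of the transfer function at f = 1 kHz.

Step 1 — Angular frequency: ω = 2π·1000 = 6283 rad/s.
Step 2 — Transfer function: H(jω) = jωL/(R + jωL).
Step 3 — Numerator jωL = j·5.46; denominator R + jωL = 365 + j5.46.
Step 4 — H = 0.0002237 + j0.01496.
Step 5 — Magnitude: |H| = 0.01496 (-36.5 dB); phase: φ = 89.1°.

|H| = 0.01496 (-36.5 dB), φ = 89.1°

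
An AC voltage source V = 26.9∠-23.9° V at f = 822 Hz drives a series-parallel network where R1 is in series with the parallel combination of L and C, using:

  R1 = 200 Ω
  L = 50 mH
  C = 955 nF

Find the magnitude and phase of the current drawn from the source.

Step 1 — Angular frequency: ω = 2π·f = 2π·822 = 5165 rad/s.
Step 2 — Component impedances:
  R1: Z = R = 200 Ω
  L: Z = jωL = j·5165·0.05 = 0 + j258.2 Ω
  C: Z = 1/(jωC) = -j/(ω·C) = 0 - j202.7 Ω
Step 3 — Parallel branch: L || C = 1/(1/L + 1/C) = 0 - j943.4 Ω.
Step 4 — Series with R1: Z_total = R1 + (L || C) = 200 - j943.4 Ω = 964.4∠-78.0° Ω.
Step 5 — Source phasor: V = 26.9∠-23.9° V = 24.59 - j10.9 V.
Step 6 — Ohm's law: I = V / Z_total = (24.59 - j10.9) / (200 - j943.4) = 0.01634 + j0.0226 A.
Step 7 — Convert to polar: |I| = 0.02789 A, ∠I = 54.1°.

I = 0.02789∠54.1° A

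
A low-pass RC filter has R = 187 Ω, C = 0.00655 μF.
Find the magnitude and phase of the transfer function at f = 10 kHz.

Step 1 — Angular frequency: ω = 2π·1e+04 = 6.283e+04 rad/s.
Step 2 — Transfer function: H(jω) = 1/(1 + jωRC).
Step 3 — Denominator: 1 + jωRC = 1 + j·6.283e+04·187·6.55e-09 = 1 + j0.07696.
Step 4 — H = 0.9941 - j0.07651.
Step 5 — Magnitude: |H| = 0.9971 (-0.0 dB); phase: φ = -4.4°.

|H| = 0.9971 (-0.0 dB), φ = -4.4°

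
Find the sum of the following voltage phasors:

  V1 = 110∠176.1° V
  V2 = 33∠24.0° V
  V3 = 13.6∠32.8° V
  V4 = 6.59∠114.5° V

Step 1 — Convert each phasor to rectangular form:
  V1 = 110·(cos(176.1°) + j·sin(176.1°)) = -109.7 + j7.482 V
  V2 = 33·(cos(24.0°) + j·sin(24.0°)) = 30.15 + j13.42 V
  V3 = 13.6·(cos(32.8°) + j·sin(32.8°)) = 11.43 + j7.367 V
  V4 = 6.59·(cos(114.5°) + j·sin(114.5°)) = -2.733 + j5.997 V
Step 2 — Sum components: V_total = -70.9 + j34.27 V.
Step 3 — Convert to polar: |V_total| = 78.75 V, ∠V_total = 154.2°.

V_total = 78.75∠154.2° V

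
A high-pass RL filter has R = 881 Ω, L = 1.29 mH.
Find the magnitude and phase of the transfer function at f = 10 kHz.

Step 1 — Angular frequency: ω = 2π·1e+04 = 6.283e+04 rad/s.
Step 2 — Transfer function: H(jω) = jωL/(R + jωL).
Step 3 — Numerator jωL = j·81.05; denominator R + jωL = 881 + j81.05.
Step 4 — H = 0.008393 + j0.09123.
Step 5 — Magnitude: |H| = 0.09161 (-20.8 dB); phase: φ = 84.7°.

|H| = 0.09161 (-20.8 dB), φ = 84.7°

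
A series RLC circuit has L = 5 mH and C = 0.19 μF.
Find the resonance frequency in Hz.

Step 1 — Resonance condition Im(Z)=0 gives ω₀ = 1/√(LC).
Step 2 — ω₀ = 1/√(0.005·1.9e-07) = 3.244e+04 rad/s.
Step 3 — f₀ = ω₀/(2π) = 5164 Hz.

f₀ = 5164 Hz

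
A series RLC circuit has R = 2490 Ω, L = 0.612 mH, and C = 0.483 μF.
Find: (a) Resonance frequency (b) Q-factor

Step 1 — Resonance condition Im(Z)=0 gives ω₀ = 1/√(LC).
Step 2 — ω₀ = 1/√(0.000612·4.83e-07) = 5.816e+04 rad/s.
Step 3 — f₀ = ω₀/(2π) = 9257 Hz.
Step 4 — Series Q: Q = ω₀L/R = 5.816e+04·0.000612/2490 = 0.0143.

(a) f₀ = 9257 Hz  (b) Q = 0.0143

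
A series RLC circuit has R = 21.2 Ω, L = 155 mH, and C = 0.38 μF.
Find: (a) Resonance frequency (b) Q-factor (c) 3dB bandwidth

Step 1 — Resonance condition Im(Z)=0 gives ω₀ = 1/√(LC).
Step 2 — ω₀ = 1/√(0.155·3.8e-07) = 4120 rad/s.
Step 3 — f₀ = ω₀/(2π) = 655.8 Hz.
Step 4 — Series Q: Q = ω₀L/R = 4120·0.155/21.2 = 30.13.
Step 5 — 3dB bandwidth: Δω = ω₀/Q = 136.8 rad/s; BW = Δω/(2π) = 21.77 Hz.

(a) f₀ = 655.8 Hz  (b) Q = 30.13  (c) BW = 21.77 Hz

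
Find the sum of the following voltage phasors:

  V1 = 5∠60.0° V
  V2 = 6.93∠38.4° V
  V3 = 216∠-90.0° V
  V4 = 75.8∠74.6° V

Step 1 — Convert each phasor to rectangular form:
  V1 = 5·(cos(60.0°) + j·sin(60.0°)) = 2.5 + j4.33 V
  V2 = 6.93·(cos(38.4°) + j·sin(38.4°)) = 5.431 + j4.305 V
  V3 = 216·(cos(-90.0°) + j·sin(-90.0°)) = 0 - j216 V
  V4 = 75.8·(cos(74.6°) + j·sin(74.6°)) = 20.13 + j73.08 V
Step 2 — Sum components: V_total = 28.06 - j134.3 V.
Step 3 — Convert to polar: |V_total| = 137.2 V, ∠V_total = -78.2°.

V_total = 137.2∠-78.2° V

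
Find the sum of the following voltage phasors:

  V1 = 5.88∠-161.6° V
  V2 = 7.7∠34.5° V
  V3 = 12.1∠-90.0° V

Step 1 — Convert each phasor to rectangular form:
  V1 = 5.88·(cos(-161.6°) + j·sin(-161.6°)) = -5.579 - j1.856 V
  V2 = 7.7·(cos(34.5°) + j·sin(34.5°)) = 6.346 + j4.361 V
  V3 = 12.1·(cos(-90.0°) + j·sin(-90.0°)) = 0 - j12.1 V
Step 2 — Sum components: V_total = 0.7664 - j9.595 V.
Step 3 — Convert to polar: |V_total| = 9.625 V, ∠V_total = -85.4°.

V_total = 9.625∠-85.4° V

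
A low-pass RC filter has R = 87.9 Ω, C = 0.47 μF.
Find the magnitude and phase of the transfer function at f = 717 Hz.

Step 1 — Angular frequency: ω = 2π·717 = 4505 rad/s.
Step 2 — Transfer function: H(jω) = 1/(1 + jωRC).
Step 3 — Denominator: 1 + jωRC = 1 + j·4505·87.9·4.7e-07 = 1 + j0.1861.
Step 4 — H = 0.9665 - j0.1799.
Step 5 — Magnitude: |H| = 0.9831 (-0.1 dB); phase: φ = -10.5°.

|H| = 0.9831 (-0.1 dB), φ = -10.5°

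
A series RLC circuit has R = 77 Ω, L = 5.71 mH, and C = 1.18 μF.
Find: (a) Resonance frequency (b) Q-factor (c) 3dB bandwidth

Step 1 — Resonance: ω₀ = 1/√(LC) = 1/√(0.00571·1.18e-06) = 1.218e+04 rad/s.
Step 2 — f₀ = ω₀/(2π) = 1939 Hz.
Step 3 — Series Q: Q = ω₀L/R = 1.218e+04·0.00571/77 = 0.9034.
Step 4 — Bandwidth: Δω = ω₀/Q = 1.349e+04 rad/s; BW = Δω/(2π) = 2146 Hz.

(a) f₀ = 1939 Hz  (b) Q = 0.9034  (c) BW = 2146 Hz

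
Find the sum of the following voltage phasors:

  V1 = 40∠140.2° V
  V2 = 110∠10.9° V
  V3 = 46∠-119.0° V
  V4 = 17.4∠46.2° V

Step 1 — Convert each phasor to rectangular form:
  V1 = 40·(cos(140.2°) + j·sin(140.2°)) = -30.73 + j25.6 V
  V2 = 110·(cos(10.9°) + j·sin(10.9°)) = 108 + j20.8 V
  V3 = 46·(cos(-119.0°) + j·sin(-119.0°)) = -22.3 - j40.23 V
  V4 = 17.4·(cos(46.2°) + j·sin(46.2°)) = 12.04 + j12.56 V
Step 2 — Sum components: V_total = 67.03 + j18.73 V.
Step 3 — Convert to polar: |V_total| = 69.59 V, ∠V_total = 15.6°.

V_total = 69.59∠15.6° V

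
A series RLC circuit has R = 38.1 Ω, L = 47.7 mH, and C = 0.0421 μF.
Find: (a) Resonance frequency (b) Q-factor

Step 1 — Resonance condition Im(Z)=0 gives ω₀ = 1/√(LC).
Step 2 — ω₀ = 1/√(0.0477·4.21e-08) = 2.232e+04 rad/s.
Step 3 — f₀ = ω₀/(2π) = 3552 Hz.
Step 4 — Series Q: Q = ω₀L/R = 2.232e+04·0.0477/38.1 = 27.94.

(a) f₀ = 3552 Hz  (b) Q = 27.94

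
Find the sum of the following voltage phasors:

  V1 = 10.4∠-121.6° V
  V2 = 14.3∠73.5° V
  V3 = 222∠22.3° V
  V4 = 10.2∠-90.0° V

Step 1 — Convert each phasor to rectangular form:
  V1 = 10.4·(cos(-121.6°) + j·sin(-121.6°)) = -5.449 - j8.858 V
  V2 = 14.3·(cos(73.5°) + j·sin(73.5°)) = 4.061 + j13.71 V
  V3 = 222·(cos(22.3°) + j·sin(22.3°)) = 205.4 + j84.24 V
  V4 = 10.2·(cos(-90.0°) + j·sin(-90.0°)) = 0 - j10.2 V
Step 2 — Sum components: V_total = 204 + j78.89 V.
Step 3 — Convert to polar: |V_total| = 218.7 V, ∠V_total = 21.1°.

V_total = 218.7∠21.1° V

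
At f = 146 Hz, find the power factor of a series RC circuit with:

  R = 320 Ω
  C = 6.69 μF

Step 1 — Angular frequency: ω = 2π·f = 2π·146 = 917.3 rad/s.
Step 2 — Component impedances:
  R: Z = R = 320 Ω
  C: Z = 1/(jωC) = -j/(ω·C) = 0 - j162.9 Ω
Step 3 — Series combination: Z_total = R + C = 320 - j162.9 Ω = 359.1∠-27.0° Ω.
Step 4 — Power factor: PF = cos(φ) = Re(Z)/|Z| = 320/359.1 = 0.8911.
Step 5 — Type: Im(Z) = -162.9 ⇒ leading (phase φ = -27.0°).

PF = 0.8911 (leading, φ = -27.0°)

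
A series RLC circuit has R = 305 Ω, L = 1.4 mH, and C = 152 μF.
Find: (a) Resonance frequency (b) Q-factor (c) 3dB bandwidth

Step 1 — Resonance condition Im(Z)=0 gives ω₀ = 1/√(LC).
Step 2 — ω₀ = 1/√(0.0014·0.000152) = 2168 rad/s.
Step 3 — f₀ = ω₀/(2π) = 345 Hz.
Step 4 — Series Q: Q = ω₀L/R = 2168·0.0014/305 = 0.00995.
Step 5 — 3dB bandwidth: Δω = ω₀/Q = 2.179e+05 rad/s; BW = Δω/(2π) = 3.467e+04 Hz.

(a) f₀ = 345 Hz  (b) Q = 0.00995  (c) BW = 3.467e+04 Hz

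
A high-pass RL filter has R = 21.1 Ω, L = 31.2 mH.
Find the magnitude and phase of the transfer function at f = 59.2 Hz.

Step 1 — Angular frequency: ω = 2π·59.2 = 372 rad/s.
Step 2 — Transfer function: H(jω) = jωL/(R + jωL).
Step 3 — Numerator jωL = j·11.61; denominator R + jωL = 21.1 + j11.61.
Step 4 — H = 0.2323 + j0.4223.
Step 5 — Magnitude: |H| = 0.4819 (-6.3 dB); phase: φ = 61.2°.

|H| = 0.4819 (-6.3 dB), φ = 61.2°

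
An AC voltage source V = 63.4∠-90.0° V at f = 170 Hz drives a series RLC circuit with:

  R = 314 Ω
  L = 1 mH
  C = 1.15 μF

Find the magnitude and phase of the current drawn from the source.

Step 1 — Angular frequency: ω = 2π·f = 2π·170 = 1068 rad/s.
Step 2 — Component impedances:
  R: Z = R = 314 Ω
  L: Z = jωL = j·1068·0.001 = 0 + j1.068 Ω
  C: Z = 1/(jωC) = -j/(ω·C) = 0 - j814.1 Ω
Step 3 — Series combination: Z_total = R + L + C = 314 - j813 Ω = 871.6∠-68.9° Ω.
Step 4 — Source phasor: V = 63.4∠-90.0° V = 0 - j63.4 V.
Step 5 — Ohm's law: I = V / Z_total = (0 - j63.4) / (314 - j813) = 0.06786 - j0.02621 A.
Step 6 — Convert to polar: |I| = 0.07274 A, ∠I = -21.1°.

I = 0.07274∠-21.1° A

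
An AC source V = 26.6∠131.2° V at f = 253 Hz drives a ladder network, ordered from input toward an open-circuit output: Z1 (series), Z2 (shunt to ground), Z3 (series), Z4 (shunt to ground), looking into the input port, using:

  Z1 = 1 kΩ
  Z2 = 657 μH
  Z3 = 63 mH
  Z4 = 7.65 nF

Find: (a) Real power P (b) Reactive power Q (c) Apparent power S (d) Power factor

Step 1 — Angular frequency: ω = 2π·f = 2π·253 = 1590 rad/s.
Step 2 — Component impedances:
  Z1: Z = R = 1000 Ω
  Z2: Z = jωL = j·1590·0.000657 = 0 + j1.044 Ω
  Z3: Z = jωL = j·1590·0.063 = 0 + j100.1 Ω
  Z4: Z = 1/(jωC) = -j/(ω·C) = 0 - j8.223e+04 Ω
Step 3 — Ladder network (open output): work backward from the far end, alternating series and parallel combinations. Z_in = 1000 + j1.044 Ω = 1000∠0.1° Ω.
Step 4 — Source phasor: V = 26.6∠131.2° V = -17.52 + j20.01 V.
Step 5 — Current: I = V / Z = -0.0175 + j0.02003 A = 0.0266∠131.1° A.
Step 6 — Complex power: S = V·I* = 0.7076 + j0.000739 VA.
Step 7 — Real power: P = Re(S) = 0.7076 W.
Step 8 — Reactive power: Q = Im(S) = 0.000739 VAR.
Step 9 — Apparent power: |S| = 0.7076 VA.
Step 10 — Power factor: PF = P/|S| = 1 (lagging).

(a) P = 0.7076 W  (b) Q = 0.000739 VAR  (c) S = 0.7076 VA  (d) PF = 1 (lagging)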